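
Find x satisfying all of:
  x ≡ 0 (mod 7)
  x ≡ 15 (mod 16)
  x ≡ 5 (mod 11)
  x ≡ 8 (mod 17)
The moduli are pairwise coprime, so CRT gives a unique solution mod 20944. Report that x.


Product of moduli M = 7 · 16 · 11 · 17 = 20944.
Merge one congruence at a time:
  Start: x ≡ 0 (mod 7).
  Combine with x ≡ 15 (mod 16); new modulus lcm = 112.
    Write x = 0 + 7·t and substitute into x ≡ 15 (mod 16): 7·t ≡ 15 − 0 = 15 (mod 16).
    The inverse of 7 mod 16 is 7 (since 7·7 = 49 = 3·16 + 1), so t ≡ 7·15 = 105 ≡ 9 (mod 16).
    Then x = 0 + 7·9 = 63, valid modulo lcm(7, 16) = 112: x ≡ 63 (mod 112).
  Combine with x ≡ 5 (mod 11); new modulus lcm = 1232.
    Write x = 63 + 112·t and substitute into x ≡ 5 (mod 11): 112·t ≡ 5 − 63 = -58 (mod 11).
    Reduce coefficients mod 11: 2·t ≡ 8 (mod 11).
    The inverse of 2 mod 11 is 6 (since 2·6 = 12 = 1·11 + 1), so t ≡ 6·8 = 48 ≡ 4 (mod 11).
    Then x = 63 + 112·4 = 511, valid modulo lcm(112, 11) = 1232: x ≡ 511 (mod 1232).
  Combine with x ≡ 8 (mod 17); new modulus lcm = 20944.
    Write x = 511 + 1232·t and substitute into x ≡ 8 (mod 17): 1232·t ≡ 8 − 511 = -503 (mod 17).
    Reduce coefficients mod 17: 8·t ≡ 7 (mod 17).
    The inverse of 8 mod 17 is 15 (since 8·15 = 120 = 7·17 + 1), so t ≡ 15·7 = 105 ≡ 3 (mod 17).
    Then x = 511 + 1232·3 = 4207, valid modulo lcm(1232, 17) = 20944: x ≡ 4207 (mod 20944).
Verify against each original: 4207 mod 7 = 0, 4207 mod 16 = 15, 4207 mod 11 = 5, 4207 mod 17 = 8.

x ≡ 4207 (mod 20944).


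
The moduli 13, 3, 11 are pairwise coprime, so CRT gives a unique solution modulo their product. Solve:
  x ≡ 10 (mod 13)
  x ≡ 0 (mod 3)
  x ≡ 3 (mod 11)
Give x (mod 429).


Moduli 13, 3, 11 are pairwise coprime; by CRT there is a unique solution modulo M = 13 · 3 · 11 = 429.
Solve pairwise, accumulating the modulus:
  Start with x ≡ 10 (mod 13).
  Combine with x ≡ 0 (mod 3): since gcd(13, 3) = 1, we get a unique residue mod 39.
    Write x = 10 + 13·t and substitute into x ≡ 0 (mod 3): 13·t ≡ 0 − 10 = -10 (mod 3).
    Reduce coefficients mod 3: 1·t ≡ 2 (mod 3).
    So t ≡ 2 (mod 3).
    Then x = 10 + 13·2 = 36, valid modulo lcm(13, 3) = 39: x ≡ 36 (mod 39).
  Combine with x ≡ 3 (mod 11): since gcd(39, 11) = 1, we get a unique residue mod 429.
    Write x = 36 + 39·t and substitute into x ≡ 3 (mod 11): 39·t ≡ 3 − 36 = -33 (mod 11).
    Reduce coefficients mod 11: 6·t ≡ 0 (mod 11).
    The inverse of 6 mod 11 is 2 (since 6·2 = 12 = 1·11 + 1), so t ≡ 2·0 = 0 ≡ 0 (mod 11).
    Then x = 36 + 39·0 = 36, valid modulo lcm(39, 11) = 429: x ≡ 36 (mod 429).
Verify: 36 mod 13 = 10 ✓, 36 mod 3 = 0 ✓, 36 mod 11 = 3 ✓.

x ≡ 36 (mod 429).


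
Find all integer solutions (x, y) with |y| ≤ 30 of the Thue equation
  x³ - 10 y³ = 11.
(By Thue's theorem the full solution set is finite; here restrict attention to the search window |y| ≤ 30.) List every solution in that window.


The equation is x³ - 10y³ = 11. For fixed y, x³ = 10·y³ + 11, so a solution requires the RHS to be a perfect cube.
Strategy: iterate y from -30 to 30, compute RHS = 10·y³ + 11, and check whether it is a (positive or negative) perfect cube.
Check small values of y:
  y = 0: RHS = 11 is not a perfect cube.
  y = 1: RHS = 21 is not a perfect cube.
  y = -1: RHS = 1 = (1)³ ⇒ x = 1 works.
  y = 2: RHS = 91 is not a perfect cube.
  y = -2: RHS = -69 is not a perfect cube.
  y = 3: RHS = 281 is not a perfect cube.
  y = -3: RHS = -259 is not a perfect cube.
Continuing the search up to |y| = 30 finds no further solutions beyond those listed.
Collected solutions: (1, -1).

Solutions (with |y| ≤ 30): (1, -1).


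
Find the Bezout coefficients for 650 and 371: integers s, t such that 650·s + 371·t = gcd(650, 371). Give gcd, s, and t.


Euclidean algorithm on (650, 371) — divide until remainder is 0:
  650 = 1 · 371 + 279
  371 = 1 · 279 + 92
  279 = 3 · 92 + 3
  92 = 30 · 3 + 2
  3 = 1 · 2 + 1
  2 = 2 · 1 + 0
gcd(650, 371) = 1.
Track Bezout coefficients alongside the remainders: start with r₀ = 650 = a·1 + b·0 (s = 1, t = 0) and r₁ = 371 = a·0 + b·1 (s = 0, t = 1); each new remainder r_{k+1} = r_{k-1} − q_k·r_k inherits s_{k+1} = s_{k-1} − q_k·s_k, t_{k+1} = t_{k-1} − q_k·t_k, so r_k = a·s_k + b·t_k at every step:
  q = 1: r = 279, s = 1 − 1·0 = 1, t = 0 − 1·1 = -1  (check: 650·1 + 371·(-1) = 279)
  q = 1: r = 92, s = 0 − 1·1 = -1, t = 1 − 1·(-1) = 2  (check: 650·(-1) + 371·2 = 92)
  q = 3: r = 3, s = 1 − 3·(-1) = 4, t = -1 − 3·2 = -7  (check: 650·4 + 371·(-7) = 3)
  q = 30: r = 2, s = -1 − 30·4 = -121, t = 2 − 30·(-7) = 212  (check: 650·(-121) + 371·212 = 2)
  q = 1: r = 1, s = 4 − 1·(-121) = 125, t = -7 − 1·212 = -219  (check: 650·125 + 371·(-219) = 1)
The row with r = 1 (the gcd) gives the Bezout coefficients s = 125, t = -219.
Result: 650 · (125) + 371 · (-219) = 1.

gcd(650, 371) = 1; s = 125, t = -219 (check: 650·125 + 371·(-219) = 1).


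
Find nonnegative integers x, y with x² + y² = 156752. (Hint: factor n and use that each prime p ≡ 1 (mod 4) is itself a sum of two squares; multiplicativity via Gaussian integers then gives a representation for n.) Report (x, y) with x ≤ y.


Step 1: Factor n = 156752 = 2^4 · 97 · 101.
Step 2: Check the mod-4 condition on each prime factor: 2 = 2 (special); 97 ≡ 1 (mod 4), exponent 1; 101 ≡ 1 (mod 4), exponent 1.
All primes ≡ 3 (mod 4) appear to even exponent (or don't appear), so by the two-squares theorem n IS expressible as a sum of two squares.
Step 3: Build a representation. Group n = k² · m with k = 4 and m = 97 · 101 = 9797 (a product of primes ≡ 1 (mod 4)); a representation of m scales to one of n via (k·x)² + (k·y)² = k²(x² + y²). Each prime p ≡ 1 (mod 4) is itself a sum of two squares; find a² by testing p − a² for a perfect square:
  97: 97 − 1² = 96, 97 − 2² = 93, 97 − 3² = 88, 97 − 4² = 81 = 9² ⇒ 97 = 4² + 9².
  101: 101 − 1² = 100 = 10² ⇒ 101 = 1² + 10².
  Combine using the Brahmagupta–Fibonacci identity (a² + b²)(c² + d²) = (ac − bd)² + (ad + bc)² = (ac + bd)² + (ad − bc)²:
  97 · 101 = 9797: from (4² + 9²)(1² + 10²), take (4·1 − 9·10, 4·10 + 9·1) = (4 − 90, 40 + 9) = (-86, 49); dropping signs (only squares matter) gives (86, 49); check 86² + 49² = 7396 + 2401 = 9797 ✓.
  Scale by k = 4: (4·86, 4·49) = (344, 196).
Step 4: Order so x ≤ y and verify: 196² + 344² = 38416 + 118336 = 156752 = n. ✓

n = 156752 = 196² + 344² (one valid representation with x ≤ y).


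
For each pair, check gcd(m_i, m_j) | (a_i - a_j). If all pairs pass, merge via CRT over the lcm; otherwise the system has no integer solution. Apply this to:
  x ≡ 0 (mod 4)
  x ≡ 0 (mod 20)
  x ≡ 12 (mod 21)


Moduli 4, 20, 21 are not pairwise coprime, so CRT works modulo lcm(m_i) when all pairwise compatibility conditions hold.
Pairwise compatibility: gcd(m_i, m_j) must divide a_i - a_j for every pair.
Merge one congruence at a time:
  Start: x ≡ 0 (mod 4).
  Combine with x ≡ 0 (mod 20): gcd(4, 20) = 4; 0 - 0 = 0, which IS divisible by 4, so compatible.
    Write x = 0 + 4·t and substitute into x ≡ 0 (mod 20): 4·t ≡ 0 − 0 = 0 (mod 20).
    Divide the congruence (and modulus) by g = 4: 1·t ≡ 0 (mod 5).
    So t ≡ 0 (mod 5).
    Then x = 0 + 4·0 = 0, valid modulo lcm(4, 20) = 20: x ≡ 0 (mod 20).
  Combine with x ≡ 12 (mod 21): gcd(20, 21) = 1; 12 - 0 = 12, which IS divisible by 1, so compatible.
    Write x = 0 + 20·t and substitute into x ≡ 12 (mod 21): 20·t ≡ 12 − 0 = 12 (mod 21).
    The inverse of 20 mod 21 is 20 (since 20·20 = 400 = 19·21 + 1), so t ≡ 20·12 = 240 ≡ 9 (mod 21).
    Then x = 0 + 20·9 = 180, valid modulo lcm(20, 21) = 420: x ≡ 180 (mod 420).
Verify: 180 mod 4 = 0, 180 mod 20 = 0, 180 mod 21 = 12.

x ≡ 180 (mod 420).


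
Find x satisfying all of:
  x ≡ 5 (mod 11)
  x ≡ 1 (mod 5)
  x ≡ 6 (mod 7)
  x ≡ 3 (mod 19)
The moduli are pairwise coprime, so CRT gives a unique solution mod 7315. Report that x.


Product of moduli M = 11 · 5 · 7 · 19 = 7315.
Merge one congruence at a time:
  Start: x ≡ 5 (mod 11).
  Combine with x ≡ 1 (mod 5); new modulus lcm = 55.
    Write x = 5 + 11·t and substitute into x ≡ 1 (mod 5): 11·t ≡ 1 − 5 = -4 (mod 5).
    Reduce coefficients mod 5: 1·t ≡ 1 (mod 5).
    So t ≡ 1 (mod 5).
    Then x = 5 + 11·1 = 16, valid modulo lcm(11, 5) = 55: x ≡ 16 (mod 55).
  Combine with x ≡ 6 (mod 7); new modulus lcm = 385.
    Write x = 16 + 55·t and substitute into x ≡ 6 (mod 7): 55·t ≡ 6 − 16 = -10 (mod 7).
    Reduce coefficients mod 7: 6·t ≡ 4 (mod 7).
    The inverse of 6 mod 7 is 6 (since 6·6 = 36 = 5·7 + 1), so t ≡ 6·4 = 24 ≡ 3 (mod 7).
    Then x = 16 + 55·3 = 181, valid modulo lcm(55, 7) = 385: x ≡ 181 (mod 385).
  Combine with x ≡ 3 (mod 19); new modulus lcm = 7315.
    Write x = 181 + 385·t and substitute into x ≡ 3 (mod 19): 385·t ≡ 3 − 181 = -178 (mod 19).
    Reduce coefficients mod 19: 5·t ≡ 12 (mod 19).
    The inverse of 5 mod 19 is 4 (since 5·4 = 20 = 1·19 + 1), so t ≡ 4·12 = 48 ≡ 10 (mod 19).
    Then x = 181 + 385·10 = 4031, valid modulo lcm(385, 19) = 7315: x ≡ 4031 (mod 7315).
Verify against each original: 4031 mod 11 = 5, 4031 mod 5 = 1, 4031 mod 7 = 6, 4031 mod 19 = 3.

x ≡ 4031 (mod 7315).


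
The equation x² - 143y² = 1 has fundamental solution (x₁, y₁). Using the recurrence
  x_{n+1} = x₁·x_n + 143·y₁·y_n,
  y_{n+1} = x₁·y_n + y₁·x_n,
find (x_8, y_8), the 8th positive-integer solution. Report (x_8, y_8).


Step 1: Find the fundamental solution (x₁, y₁) of x² - 143y² = 1.
  Expand √143 as a continued fraction. a₀ = ⌊√143⌋ = 11; iterate m_{k+1} = d_k·a_k − m_k, d_{k+1} = (143 − m_{k+1}²)/d_k, a_{k+1} = ⌊(a₀ + m_{k+1})/d_{k+1}⌋ (starting m₀ = 0, d₀ = 1), with convergents p_k = a_k·p_{k-1} + p_{k-2}, q_k = a_k·q_{k-1} + q_{k-2} (p₋₁ = 1, q₋₁ = 0):
  k = 0: a₀ = 11; p₀/q₀ = 11/1; p₀² − 143·q₀² = 121 − 143 = -22.
  k = 1: m = 11, d = 22, a = ⌊(11 + 11)/22⌋ = 1; p/q = (1·11 + 1)/(1·1 + 0) = 12/1; p² − 143·q² = 144 − 143 = 1.
  The first convergent with p² − 143·q² = 1 gives the fundamental solution (x₁, y₁) = (12, 1).
Step 2: Apply the recurrence (x_{n+1}, y_{n+1}) = (x₁x_n + 143y₁y_n, x₁y_n + y₁x_n) repeatedly.
  From (x_1, y_1) = (12, 1): x_2 = 12·12 + 143·1·1 = 287; y_2 = 12·1 + 1·12 = 24.
  From (x_2, y_2) = (287, 24): x_3 = 12·287 + 143·1·24 = 6876; y_3 = 12·24 + 1·287 = 575.
  From (x_3, y_3) = (6876, 575): x_4 = 12·6876 + 143·1·575 = 164737; y_4 = 12·575 + 1·6876 = 13776.
  From (x_4, y_4) = (164737, 13776): x_5 = 12·164737 + 143·1·13776 = 3946812; y_5 = 12·13776 + 1·164737 = 330049.
  From (x_5, y_5) = (3946812, 330049): x_6 = 12·3946812 + 143·1·330049 = 94558751; y_6 = 12·330049 + 1·3946812 = 7907400.
  From (x_6, y_6) = (94558751, 7907400): x_7 = 12·94558751 + 143·1·7907400 = 2265463212; y_7 = 12·7907400 + 1·94558751 = 189447551.
  From (x_7, y_7) = (2265463212, 189447551): x_8 = 12·2265463212 + 143·1·189447551 = 54276558337; y_8 = 12·189447551 + 1·2265463212 = 4538833824.
Step 3: Verify x_8² - 143·y_8² = 2945944784909764205569 - 2945944784909764205568 = 1 (should be 1). ✓

(x_1, y_1) = (12, 1); (x_8, y_8) = (54276558337, 4538833824).


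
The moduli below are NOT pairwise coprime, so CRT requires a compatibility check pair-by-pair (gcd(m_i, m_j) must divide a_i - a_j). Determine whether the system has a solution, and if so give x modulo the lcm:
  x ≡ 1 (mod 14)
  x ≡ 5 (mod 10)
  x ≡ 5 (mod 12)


Moduli 14, 10, 12 are not pairwise coprime, so CRT works modulo lcm(m_i) when all pairwise compatibility conditions hold.
Pairwise compatibility: gcd(m_i, m_j) must divide a_i - a_j for every pair.
Merge one congruence at a time:
  Start: x ≡ 1 (mod 14).
  Combine with x ≡ 5 (mod 10): gcd(14, 10) = 2; 5 - 1 = 4, which IS divisible by 2, so compatible.
    Write x = 1 + 14·t and substitute into x ≡ 5 (mod 10): 14·t ≡ 5 − 1 = 4 (mod 10).
    Divide the congruence (and modulus) by g = 2: 7·t ≡ 2 (mod 5).
    Reduce coefficients mod 5: 2·t ≡ 2 (mod 5).
    The inverse of 2 mod 5 is 3 (since 2·3 = 6 = 1·5 + 1), so t ≡ 3·2 = 6 ≡ 1 (mod 5).
    Then x = 1 + 14·1 = 15, valid modulo lcm(14, 10) = 70: x ≡ 15 (mod 70).
  Combine with x ≡ 5 (mod 12): gcd(70, 12) = 2; 5 - 15 = -10, which IS divisible by 2, so compatible.
    Write x = 15 + 70·t and substitute into x ≡ 5 (mod 12): 70·t ≡ 5 − 15 = -10 (mod 12).
    Divide the congruence (and modulus) by g = 2: 35·t ≡ -5 (mod 6).
    Reduce coefficients mod 6: 5·t ≡ 1 (mod 6).
    The inverse of 5 mod 6 is 5 (since 5·5 = 25 = 4·6 + 1), so t ≡ 5·1 = 5 ≡ 5 (mod 6).
    Then x = 15 + 70·5 = 365, valid modulo lcm(70, 12) = 420: x ≡ 365 (mod 420).
Verify: 365 mod 14 = 1, 365 mod 10 = 5, 365 mod 12 = 5.

x ≡ 365 (mod 420).


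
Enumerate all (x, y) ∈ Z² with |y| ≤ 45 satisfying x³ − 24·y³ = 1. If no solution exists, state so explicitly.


The equation is x³ - 24y³ = 1. For fixed y, x³ = 24·y³ + 1, so a solution requires the RHS to be a perfect cube.
Strategy: iterate y from -45 to 45, compute RHS = 24·y³ + 1, and check whether it is a (positive or negative) perfect cube.
Check small values of y:
  y = 0: RHS = 1 = (1)³ ⇒ x = 1 works.
  y = 1: RHS = 25 is not a perfect cube.
  y = -1: RHS = -23 is not a perfect cube.
  y = 2: RHS = 193 is not a perfect cube.
  y = -2: RHS = -191 is not a perfect cube.
  y = 3: RHS = 649 is not a perfect cube.
  y = -3: RHS = -647 is not a perfect cube.
Continuing the search up to |y| = 45 finds no further solutions beyond those listed.
Collected solutions: (1, 0).

Solutions (with |y| ≤ 45): (1, 0).


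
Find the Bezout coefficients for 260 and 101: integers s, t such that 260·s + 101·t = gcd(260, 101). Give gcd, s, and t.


Euclidean algorithm on (260, 101) — divide until remainder is 0:
  260 = 2 · 101 + 58
  101 = 1 · 58 + 43
  58 = 1 · 43 + 15
  43 = 2 · 15 + 13
  15 = 1 · 13 + 2
  13 = 6 · 2 + 1
  2 = 2 · 1 + 0
gcd(260, 101) = 1.
Track Bezout coefficients alongside the remainders: start with r₀ = 260 = a·1 + b·0 (s = 1, t = 0) and r₁ = 101 = a·0 + b·1 (s = 0, t = 1); each new remainder r_{k+1} = r_{k-1} − q_k·r_k inherits s_{k+1} = s_{k-1} − q_k·s_k, t_{k+1} = t_{k-1} − q_k·t_k, so r_k = a·s_k + b·t_k at every step:
  q = 2: r = 58, s = 1 − 2·0 = 1, t = 0 − 2·1 = -2  (check: 260·1 + 101·(-2) = 58)
  q = 1: r = 43, s = 0 − 1·1 = -1, t = 1 − 1·(-2) = 3  (check: 260·(-1) + 101·3 = 43)
  q = 1: r = 15, s = 1 − 1·(-1) = 2, t = -2 − 1·3 = -5  (check: 260·2 + 101·(-5) = 15)
  q = 2: r = 13, s = -1 − 2·2 = -5, t = 3 − 2·(-5) = 13  (check: 260·(-5) + 101·13 = 13)
  q = 1: r = 2, s = 2 − 1·(-5) = 7, t = -5 − 1·13 = -18  (check: 260·7 + 101·(-18) = 2)
  q = 6: r = 1, s = -5 − 6·7 = -47, t = 13 − 6·(-18) = 121  (check: 260·(-47) + 101·121 = 1)
The row with r = 1 (the gcd) gives the Bezout coefficients s = -47, t = 121.
Result: 260 · (-47) + 101 · (121) = 1.

gcd(260, 101) = 1; s = -47, t = 121 (check: 260·(-47) + 101·121 = 1).


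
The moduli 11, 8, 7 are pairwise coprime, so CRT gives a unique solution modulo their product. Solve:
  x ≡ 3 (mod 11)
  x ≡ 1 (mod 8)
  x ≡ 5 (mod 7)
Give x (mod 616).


Moduli 11, 8, 7 are pairwise coprime; by CRT there is a unique solution modulo M = 11 · 8 · 7 = 616.
Solve pairwise, accumulating the modulus:
  Start with x ≡ 3 (mod 11).
  Combine with x ≡ 1 (mod 8): since gcd(11, 8) = 1, we get a unique residue mod 88.
    Write x = 3 + 11·t and substitute into x ≡ 1 (mod 8): 11·t ≡ 1 − 3 = -2 (mod 8).
    Reduce coefficients mod 8: 3·t ≡ 6 (mod 8).
    The inverse of 3 mod 8 is 3 (since 3·3 = 9 = 1·8 + 1), so t ≡ 3·6 = 18 ≡ 2 (mod 8).
    Then x = 3 + 11·2 = 25, valid modulo lcm(11, 8) = 88: x ≡ 25 (mod 88).
  Combine with x ≡ 5 (mod 7): since gcd(88, 7) = 1, we get a unique residue mod 616.
    Write x = 25 + 88·t and substitute into x ≡ 5 (mod 7): 88·t ≡ 5 − 25 = -20 (mod 7).
    Reduce coefficients mod 7: 4·t ≡ 1 (mod 7).
    The inverse of 4 mod 7 is 2 (since 4·2 = 8 = 1·7 + 1), so t ≡ 2·1 = 2 ≡ 2 (mod 7).
    Then x = 25 + 88·2 = 201, valid modulo lcm(88, 7) = 616: x ≡ 201 (mod 616).
Verify: 201 mod 11 = 3 ✓, 201 mod 8 = 1 ✓, 201 mod 7 = 5 ✓.

x ≡ 201 (mod 616).


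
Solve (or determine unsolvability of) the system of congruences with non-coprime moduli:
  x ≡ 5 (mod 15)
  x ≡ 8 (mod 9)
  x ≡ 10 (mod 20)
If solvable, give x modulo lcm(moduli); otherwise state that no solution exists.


Moduli 15, 9, 20 are not pairwise coprime, so CRT works modulo lcm(m_i) when all pairwise compatibility conditions hold.
Pairwise compatibility: gcd(m_i, m_j) must divide a_i - a_j for every pair.
Merge one congruence at a time:
  Start: x ≡ 5 (mod 15).
  Combine with x ≡ 8 (mod 9): gcd(15, 9) = 3; 8 - 5 = 3, which IS divisible by 3, so compatible.
    Write x = 5 + 15·t and substitute into x ≡ 8 (mod 9): 15·t ≡ 8 − 5 = 3 (mod 9).
    Divide the congruence (and modulus) by g = 3: 5·t ≡ 1 (mod 3).
    Reduce coefficients mod 3: 2·t ≡ 1 (mod 3).
    The inverse of 2 mod 3 is 2 (since 2·2 = 4 = 1·3 + 1), so t ≡ 2·1 = 2 ≡ 2 (mod 3).
    Then x = 5 + 15·2 = 35, valid modulo lcm(15, 9) = 45: x ≡ 35 (mod 45).
  Combine with x ≡ 10 (mod 20): gcd(45, 20) = 5; 10 - 35 = -25, which IS divisible by 5, so compatible.
    Write x = 35 + 45·t and substitute into x ≡ 10 (mod 20): 45·t ≡ 10 − 35 = -25 (mod 20).
    Divide the congruence (and modulus) by g = 5: 9·t ≡ -5 (mod 4).
    Reduce coefficients mod 4: 1·t ≡ 3 (mod 4).
    So t ≡ 3 (mod 4).
    Then x = 35 + 45·3 = 170, valid modulo lcm(45, 20) = 180: x ≡ 170 (mod 180).
Verify: 170 mod 15 = 5, 170 mod 9 = 8, 170 mod 20 = 10.

x ≡ 170 (mod 180).


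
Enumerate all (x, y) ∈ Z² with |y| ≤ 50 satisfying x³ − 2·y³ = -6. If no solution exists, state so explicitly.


The equation is x³ - 2y³ = -6. For fixed y, x³ = 2·y³ − 6, so a solution requires the RHS to be a perfect cube.
Strategy: iterate y from -50 to 50, compute RHS = 2·y³ − 6, and check whether it is a (positive or negative) perfect cube.
Check small values of y:
  y = 0: RHS = -6 is not a perfect cube.
  y = 1: RHS = -4 is not a perfect cube.
  y = -1: RHS = -8 = (-2)³ ⇒ x = -2 works.
  y = 2: RHS = 10 is not a perfect cube.
  y = -2: RHS = -22 is not a perfect cube.
  y = 3: RHS = 48 is not a perfect cube.
  y = -3: RHS = -60 is not a perfect cube.
Continuing the search up to |y| = 50 finds no further solutions beyond those listed.
Collected solutions: (-2, -1).

Solutions (with |y| ≤ 50): (-2, -1).


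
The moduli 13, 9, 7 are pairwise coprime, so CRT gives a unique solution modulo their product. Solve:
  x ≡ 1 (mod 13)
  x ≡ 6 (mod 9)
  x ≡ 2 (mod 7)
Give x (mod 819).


Moduli 13, 9, 7 are pairwise coprime; by CRT there is a unique solution modulo M = 13 · 9 · 7 = 819.
Solve pairwise, accumulating the modulus:
  Start with x ≡ 1 (mod 13).
  Combine with x ≡ 6 (mod 9): since gcd(13, 9) = 1, we get a unique residue mod 117.
    Write x = 1 + 13·t and substitute into x ≡ 6 (mod 9): 13·t ≡ 6 − 1 = 5 (mod 9).
    Reduce coefficients mod 9: 4·t ≡ 5 (mod 9).
    The inverse of 4 mod 9 is 7 (since 4·7 = 28 = 3·9 + 1), so t ≡ 7·5 = 35 ≡ 8 (mod 9).
    Then x = 1 + 13·8 = 105, valid modulo lcm(13, 9) = 117: x ≡ 105 (mod 117).
  Combine with x ≡ 2 (mod 7): since gcd(117, 7) = 1, we get a unique residue mod 819.
    Write x = 105 + 117·t and substitute into x ≡ 2 (mod 7): 117·t ≡ 2 − 105 = -103 (mod 7).
    Reduce coefficients mod 7: 5·t ≡ 2 (mod 7).
    The inverse of 5 mod 7 is 3 (since 5·3 = 15 = 2·7 + 1), so t ≡ 3·2 = 6 ≡ 6 (mod 7).
    Then x = 105 + 117·6 = 807, valid modulo lcm(117, 7) = 819: x ≡ 807 (mod 819).
Verify: 807 mod 13 = 1 ✓, 807 mod 9 = 6 ✓, 807 mod 7 = 2 ✓.

x ≡ 807 (mod 819).


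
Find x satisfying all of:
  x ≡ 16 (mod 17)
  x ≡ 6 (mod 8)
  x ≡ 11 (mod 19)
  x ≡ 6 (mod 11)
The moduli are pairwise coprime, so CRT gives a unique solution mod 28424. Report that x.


Product of moduli M = 17 · 8 · 19 · 11 = 28424.
Merge one congruence at a time:
  Start: x ≡ 16 (mod 17).
  Combine with x ≡ 6 (mod 8); new modulus lcm = 136.
    Write x = 16 + 17·t and substitute into x ≡ 6 (mod 8): 17·t ≡ 6 − 16 = -10 (mod 8).
    Reduce coefficients mod 8: 1·t ≡ 6 (mod 8).
    So t ≡ 6 (mod 8).
    Then x = 16 + 17·6 = 118, valid modulo lcm(17, 8) = 136: x ≡ 118 (mod 136).
  Combine with x ≡ 11 (mod 19); new modulus lcm = 2584.
    Write x = 118 + 136·t and substitute into x ≡ 11 (mod 19): 136·t ≡ 11 − 118 = -107 (mod 19).
    Reduce coefficients mod 19: 3·t ≡ 7 (mod 19).
    The inverse of 3 mod 19 is 13 (since 3·13 = 39 = 2·19 + 1), so t ≡ 13·7 = 91 ≡ 15 (mod 19).
    Then x = 118 + 136·15 = 2158, valid modulo lcm(136, 19) = 2584: x ≡ 2158 (mod 2584).
  Combine with x ≡ 6 (mod 11); new modulus lcm = 28424.
    Write x = 2158 + 2584·t and substitute into x ≡ 6 (mod 11): 2584·t ≡ 6 − 2158 = -2152 (mod 11).
    Reduce coefficients mod 11: 10·t ≡ 4 (mod 11).
    The inverse of 10 mod 11 is 10 (since 10·10 = 100 = 9·11 + 1), so t ≡ 10·4 = 40 ≡ 7 (mod 11).
    Then x = 2158 + 2584·7 = 20246, valid modulo lcm(2584, 11) = 28424: x ≡ 20246 (mod 28424).
Verify against each original: 20246 mod 17 = 16, 20246 mod 8 = 6, 20246 mod 19 = 11, 20246 mod 11 = 6.

x ≡ 20246 (mod 28424).


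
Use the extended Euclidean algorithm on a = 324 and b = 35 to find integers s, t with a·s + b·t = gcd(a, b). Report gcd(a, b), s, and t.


Euclidean algorithm on (324, 35) — divide until remainder is 0:
  324 = 9 · 35 + 9
  35 = 3 · 9 + 8
  9 = 1 · 8 + 1
  8 = 8 · 1 + 0
gcd(324, 35) = 1.
Track Bezout coefficients alongside the remainders: start with r₀ = 324 = a·1 + b·0 (s = 1, t = 0) and r₁ = 35 = a·0 + b·1 (s = 0, t = 1); each new remainder r_{k+1} = r_{k-1} − q_k·r_k inherits s_{k+1} = s_{k-1} − q_k·s_k, t_{k+1} = t_{k-1} − q_k·t_k, so r_k = a·s_k + b·t_k at every step:
  q = 9: r = 9, s = 1 − 9·0 = 1, t = 0 − 9·1 = -9  (check: 324·1 + 35·(-9) = 9)
  q = 3: r = 8, s = 0 − 3·1 = -3, t = 1 − 3·(-9) = 28  (check: 324·(-3) + 35·28 = 8)
  q = 1: r = 1, s = 1 − 1·(-3) = 4, t = -9 − 1·28 = -37  (check: 324·4 + 35·(-37) = 1)
The row with r = 1 (the gcd) gives the Bezout coefficients s = 4, t = -37.
Result: 324 · (4) + 35 · (-37) = 1.

gcd(324, 35) = 1; s = 4, t = -37 (check: 324·4 + 35·(-37) = 1).


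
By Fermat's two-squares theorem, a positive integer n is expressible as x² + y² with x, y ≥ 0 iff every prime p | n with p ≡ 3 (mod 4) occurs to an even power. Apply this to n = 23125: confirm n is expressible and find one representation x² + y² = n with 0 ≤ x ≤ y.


Step 1: Factor n = 23125 = 5^4 · 37.
Step 2: Check the mod-4 condition on each prime factor: 5 ≡ 1 (mod 4), exponent 4; 37 ≡ 1 (mod 4), exponent 1.
All primes ≡ 3 (mod 4) appear to even exponent (or don't appear), so by the two-squares theorem n IS expressible as a sum of two squares.
Step 3: Build a representation. Group n = k² · m with k = 5 and m = 5 · 5 · 37 = 925 (a product of primes ≡ 1 (mod 4)); a representation of m scales to one of n via (k·x)² + (k·y)² = k²(x² + y²). Each prime p ≡ 1 (mod 4) is itself a sum of two squares; find a² by testing p − a² for a perfect square:
  5: 5 − 1² = 4 = 2² ⇒ 5 = 1² + 2².
  37: 37 − 1² = 36 = 6² ⇒ 37 = 1² + 6².
  Combine using the Brahmagupta–Fibonacci identity (a² + b²)(c² + d²) = (ac − bd)² + (ad + bc)² = (ac + bd)² + (ad − bc)²:
  5 · 5 = 25: from (1² + 2²)(1² + 2²), take (1·1 − 2·2, 1·2 + 2·1) = (1 − 4, 2 + 2) = (-3, 4); dropping signs (only squares matter) gives (3, 4); check 3² + 4² = 9 + 16 = 25 ✓.
  25 · 37 = 925: from (3² + 4²)(1² + 6²), take (3·1 − 4·6, 3·6 + 4·1) = (3 − 24, 18 + 4) = (-21, 22); dropping signs (only squares matter) gives (21, 22); check 21² + 22² = 441 + 484 = 925 ✓.
  Scale by k = 5: (5·21, 5·22) = (105, 110).
Step 4: Order so x ≤ y and verify: 105² + 110² = 11025 + 12100 = 23125 = n. ✓

n = 23125 = 105² + 110² (one valid representation with x ≤ y).


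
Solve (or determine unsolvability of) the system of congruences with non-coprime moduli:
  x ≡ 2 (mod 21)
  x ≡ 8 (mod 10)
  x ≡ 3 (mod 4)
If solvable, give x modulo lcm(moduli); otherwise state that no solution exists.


Moduli 21, 10, 4 are not pairwise coprime, so CRT works modulo lcm(m_i) when all pairwise compatibility conditions hold.
Pairwise compatibility: gcd(m_i, m_j) must divide a_i - a_j for every pair.
Merge one congruence at a time:
  Start: x ≡ 2 (mod 21).
  Combine with x ≡ 8 (mod 10): gcd(21, 10) = 1; 8 - 2 = 6, which IS divisible by 1, so compatible.
    Write x = 2 + 21·t and substitute into x ≡ 8 (mod 10): 21·t ≡ 8 − 2 = 6 (mod 10).
    Reduce coefficients mod 10: 1·t ≡ 6 (mod 10).
    So t ≡ 6 (mod 10).
    Then x = 2 + 21·6 = 128, valid modulo lcm(21, 10) = 210: x ≡ 128 (mod 210).
  Combine with x ≡ 3 (mod 4): gcd(210, 4) = 2, and 3 - 128 = -125 is NOT divisible by 2.
    ⇒ system is inconsistent (no integer solution).

No solution (the system is inconsistent).


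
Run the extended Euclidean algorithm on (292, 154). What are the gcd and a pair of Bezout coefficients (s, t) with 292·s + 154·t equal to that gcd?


Euclidean algorithm on (292, 154) — divide until remainder is 0:
  292 = 1 · 154 + 138
  154 = 1 · 138 + 16
  138 = 8 · 16 + 10
  16 = 1 · 10 + 6
  10 = 1 · 6 + 4
  6 = 1 · 4 + 2
  4 = 2 · 2 + 0
gcd(292, 154) = 2.
Track Bezout coefficients alongside the remainders: start with r₀ = 292 = a·1 + b·0 (s = 1, t = 0) and r₁ = 154 = a·0 + b·1 (s = 0, t = 1); each new remainder r_{k+1} = r_{k-1} − q_k·r_k inherits s_{k+1} = s_{k-1} − q_k·s_k, t_{k+1} = t_{k-1} − q_k·t_k, so r_k = a·s_k + b·t_k at every step:
  q = 1: r = 138, s = 1 − 1·0 = 1, t = 0 − 1·1 = -1  (check: 292·1 + 154·(-1) = 138)
  q = 1: r = 16, s = 0 − 1·1 = -1, t = 1 − 1·(-1) = 2  (check: 292·(-1) + 154·2 = 16)
  q = 8: r = 10, s = 1 − 8·(-1) = 9, t = -1 − 8·2 = -17  (check: 292·9 + 154·(-17) = 10)
  q = 1: r = 6, s = -1 − 1·9 = -10, t = 2 − 1·(-17) = 19  (check: 292·(-10) + 154·19 = 6)
  q = 1: r = 4, s = 9 − 1·(-10) = 19, t = -17 − 1·19 = -36  (check: 292·19 + 154·(-36) = 4)
  q = 1: r = 2, s = -10 − 1·19 = -29, t = 19 − 1·(-36) = 55  (check: 292·(-29) + 154·55 = 2)
The row with r = 2 (the gcd) gives the Bezout coefficients s = -29, t = 55.
Result: 292 · (-29) + 154 · (55) = 2.

gcd(292, 154) = 2; s = -29, t = 55 (check: 292·(-29) + 154·55 = 2).


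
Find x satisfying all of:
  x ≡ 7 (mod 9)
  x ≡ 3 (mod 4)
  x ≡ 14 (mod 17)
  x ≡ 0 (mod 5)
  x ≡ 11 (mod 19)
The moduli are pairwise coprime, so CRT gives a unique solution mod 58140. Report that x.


Product of moduli M = 9 · 4 · 17 · 5 · 19 = 58140.
Merge one congruence at a time:
  Start: x ≡ 7 (mod 9).
  Combine with x ≡ 3 (mod 4); new modulus lcm = 36.
    Write x = 7 + 9·t and substitute into x ≡ 3 (mod 4): 9·t ≡ 3 − 7 = -4 (mod 4).
    Reduce coefficients mod 4: 1·t ≡ 0 (mod 4).
    So t ≡ 0 (mod 4).
    Then x = 7 + 9·0 = 7, valid modulo lcm(9, 4) = 36: x ≡ 7 (mod 36).
  Combine with x ≡ 14 (mod 17); new modulus lcm = 612.
    Write x = 7 + 36·t and substitute into x ≡ 14 (mod 17): 36·t ≡ 14 − 7 = 7 (mod 17).
    Reduce coefficients mod 17: 2·t ≡ 7 (mod 17).
    The inverse of 2 mod 17 is 9 (since 2·9 = 18 = 1·17 + 1), so t ≡ 9·7 = 63 ≡ 12 (mod 17).
    Then x = 7 + 36·12 = 439, valid modulo lcm(36, 17) = 612: x ≡ 439 (mod 612).
  Combine with x ≡ 0 (mod 5); new modulus lcm = 3060.
    Write x = 439 + 612·t and substitute into x ≡ 0 (mod 5): 612·t ≡ 0 − 439 = -439 (mod 5).
    Reduce coefficients mod 5: 2·t ≡ 1 (mod 5).
    The inverse of 2 mod 5 is 3 (since 2·3 = 6 = 1·5 + 1), so t ≡ 3·1 = 3 ≡ 3 (mod 5).
    Then x = 439 + 612·3 = 2275, valid modulo lcm(612, 5) = 3060: x ≡ 2275 (mod 3060).
  Combine with x ≡ 11 (mod 19); new modulus lcm = 58140.
    Write x = 2275 + 3060·t and substitute into x ≡ 11 (mod 19): 3060·t ≡ 11 − 2275 = -2264 (mod 19).
    Reduce coefficients mod 19: 1·t ≡ 16 (mod 19).
    So t ≡ 16 (mod 19).
    Then x = 2275 + 3060·16 = 51235, valid modulo lcm(3060, 19) = 58140: x ≡ 51235 (mod 58140).
Verify against each original: 51235 mod 9 = 7, 51235 mod 4 = 3, 51235 mod 17 = 14, 51235 mod 5 = 0, 51235 mod 19 = 11.

x ≡ 51235 (mod 58140).


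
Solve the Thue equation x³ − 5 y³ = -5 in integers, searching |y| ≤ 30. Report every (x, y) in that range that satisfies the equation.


The equation is x³ - 5y³ = -5. For fixed y, x³ = 5·y³ − 5, so a solution requires the RHS to be a perfect cube.
Strategy: iterate y from -30 to 30, compute RHS = 5·y³ − 5, and check whether it is a (positive or negative) perfect cube.
Check small values of y:
  y = 0: RHS = -5 is not a perfect cube.
  y = 1: RHS = 0 = (0)³ ⇒ x = 0 works.
  y = -1: RHS = -10 is not a perfect cube.
  y = 2: RHS = 35 is not a perfect cube.
  y = -2: RHS = -45 is not a perfect cube.
  y = 3: RHS = 130 is not a perfect cube.
  y = -3: RHS = -140 is not a perfect cube.
Continuing the search up to |y| = 30 finds no further solutions beyond those listed.
Collected solutions: (0, 1).

Solutions (with |y| ≤ 30): (0, 1).


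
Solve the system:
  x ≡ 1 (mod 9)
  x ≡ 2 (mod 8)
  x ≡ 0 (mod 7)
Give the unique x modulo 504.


Moduli 9, 8, 7 are pairwise coprime; by CRT there is a unique solution modulo M = 9 · 8 · 7 = 504.
Solve pairwise, accumulating the modulus:
  Start with x ≡ 1 (mod 9).
  Combine with x ≡ 2 (mod 8): since gcd(9, 8) = 1, we get a unique residue mod 72.
    Write x = 1 + 9·t and substitute into x ≡ 2 (mod 8): 9·t ≡ 2 − 1 = 1 (mod 8).
    Reduce coefficients mod 8: 1·t ≡ 1 (mod 8).
    So t ≡ 1 (mod 8).
    Then x = 1 + 9·1 = 10, valid modulo lcm(9, 8) = 72: x ≡ 10 (mod 72).
  Combine with x ≡ 0 (mod 7): since gcd(72, 7) = 1, we get a unique residue mod 504.
    Write x = 10 + 72·t and substitute into x ≡ 0 (mod 7): 72·t ≡ 0 − 10 = -10 (mod 7).
    Reduce coefficients mod 7: 2·t ≡ 4 (mod 7).
    The inverse of 2 mod 7 is 4 (since 2·4 = 8 = 1·7 + 1), so t ≡ 4·4 = 16 ≡ 2 (mod 7).
    Then x = 10 + 72·2 = 154, valid modulo lcm(72, 7) = 504: x ≡ 154 (mod 504).
Verify: 154 mod 9 = 1 ✓, 154 mod 8 = 2 ✓, 154 mod 7 = 0 ✓.

x ≡ 154 (mod 504).


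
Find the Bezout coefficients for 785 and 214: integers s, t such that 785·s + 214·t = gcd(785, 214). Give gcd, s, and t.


Euclidean algorithm on (785, 214) — divide until remainder is 0:
  785 = 3 · 214 + 143
  214 = 1 · 143 + 71
  143 = 2 · 71 + 1
  71 = 71 · 1 + 0
gcd(785, 214) = 1.
Track Bezout coefficients alongside the remainders: start with r₀ = 785 = a·1 + b·0 (s = 1, t = 0) and r₁ = 214 = a·0 + b·1 (s = 0, t = 1); each new remainder r_{k+1} = r_{k-1} − q_k·r_k inherits s_{k+1} = s_{k-1} − q_k·s_k, t_{k+1} = t_{k-1} − q_k·t_k, so r_k = a·s_k + b·t_k at every step:
  q = 3: r = 143, s = 1 − 3·0 = 1, t = 0 − 3·1 = -3  (check: 785·1 + 214·(-3) = 143)
  q = 1: r = 71, s = 0 − 1·1 = -1, t = 1 − 1·(-3) = 4  (check: 785·(-1) + 214·4 = 71)
  q = 2: r = 1, s = 1 − 2·(-1) = 3, t = -3 − 2·4 = -11  (check: 785·3 + 214·(-11) = 1)
The row with r = 1 (the gcd) gives the Bezout coefficients s = 3, t = -11.
Result: 785 · (3) + 214 · (-11) = 1.

gcd(785, 214) = 1; s = 3, t = -11 (check: 785·3 + 214·(-11) = 1).


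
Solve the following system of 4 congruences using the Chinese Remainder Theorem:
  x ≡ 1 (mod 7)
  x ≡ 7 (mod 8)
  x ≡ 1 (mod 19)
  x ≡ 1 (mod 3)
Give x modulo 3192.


Product of moduli M = 7 · 8 · 19 · 3 = 3192.
Merge one congruence at a time:
  Start: x ≡ 1 (mod 7).
  Combine with x ≡ 7 (mod 8); new modulus lcm = 56.
    Write x = 1 + 7·t and substitute into x ≡ 7 (mod 8): 7·t ≡ 7 − 1 = 6 (mod 8).
    The inverse of 7 mod 8 is 7 (since 7·7 = 49 = 6·8 + 1), so t ≡ 7·6 = 42 ≡ 2 (mod 8).
    Then x = 1 + 7·2 = 15, valid modulo lcm(7, 8) = 56: x ≡ 15 (mod 56).
  Combine with x ≡ 1 (mod 19); new modulus lcm = 1064.
    Write x = 15 + 56·t and substitute into x ≡ 1 (mod 19): 56·t ≡ 1 − 15 = -14 (mod 19).
    Reduce coefficients mod 19: 18·t ≡ 5 (mod 19).
    The inverse of 18 mod 19 is 18 (since 18·18 = 324 = 17·19 + 1), so t ≡ 18·5 = 90 ≡ 14 (mod 19).
    Then x = 15 + 56·14 = 799, valid modulo lcm(56, 19) = 1064: x ≡ 799 (mod 1064).
  Combine with x ≡ 1 (mod 3); new modulus lcm = 3192.
    Write x = 799 + 1064·t and substitute into x ≡ 1 (mod 3): 1064·t ≡ 1 − 799 = -798 (mod 3).
    Reduce coefficients mod 3: 2·t ≡ 0 (mod 3).
    The inverse of 2 mod 3 is 2 (since 2·2 = 4 = 1·3 + 1), so t ≡ 2·0 = 0 ≡ 0 (mod 3).
    Then x = 799 + 1064·0 = 799, valid modulo lcm(1064, 3) = 3192: x ≡ 799 (mod 3192).
Verify against each original: 799 mod 7 = 1, 799 mod 8 = 7, 799 mod 19 = 1, 799 mod 3 = 1.

x ≡ 799 (mod 3192).


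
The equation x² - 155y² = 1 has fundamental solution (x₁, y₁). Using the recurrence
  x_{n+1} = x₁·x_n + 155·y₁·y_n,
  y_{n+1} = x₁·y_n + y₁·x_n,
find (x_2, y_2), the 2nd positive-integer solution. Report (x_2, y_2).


Step 1: Find the fundamental solution (x₁, y₁) of x² - 155y² = 1.
  Expand √155 as a continued fraction. a₀ = ⌊√155⌋ = 12; iterate m_{k+1} = d_k·a_k − m_k, d_{k+1} = (155 − m_{k+1}²)/d_k, a_{k+1} = ⌊(a₀ + m_{k+1})/d_{k+1}⌋ (starting m₀ = 0, d₀ = 1), with convergents p_k = a_k·p_{k-1} + p_{k-2}, q_k = a_k·q_{k-1} + q_{k-2} (p₋₁ = 1, q₋₁ = 0):
  k = 0: a₀ = 12; p₀/q₀ = 12/1; p₀² − 155·q₀² = 144 − 155 = -11.
  k = 1: m = 12, d = 11, a = ⌊(12 + 12)/11⌋ = 2; p/q = (2·12 + 1)/(2·1 + 0) = 25/2; p² − 155·q² = 625 − 620 = 5.
  k = 2: m = 10, d = 5, a = ⌊(12 + 10)/5⌋ = 4; p/q = (4·25 + 12)/(4·2 + 1) = 112/9; p² − 155·q² = 12544 − 12555 = -11.
  k = 3: m = 10, d = 11, a = ⌊(12 + 10)/11⌋ = 2; p/q = (2·112 + 25)/(2·9 + 2) = 249/20; p² − 155·q² = 62001 − 62000 = 1.
  The first convergent with p² − 155·q² = 1 gives the fundamental solution (x₁, y₁) = (249, 20).
Step 2: Apply the recurrence (x_{n+1}, y_{n+1}) = (x₁x_n + 155y₁y_n, x₁y_n + y₁x_n) repeatedly.
  From (x_1, y_1) = (249, 20): x_2 = 249·249 + 155·20·20 = 124001; y_2 = 249·20 + 20·249 = 9960.
Step 3: Verify x_2² - 155·y_2² = 15376248001 - 15376248000 = 1 (should be 1). ✓

(x_1, y_1) = (249, 20); (x_2, y_2) = (124001, 9960).


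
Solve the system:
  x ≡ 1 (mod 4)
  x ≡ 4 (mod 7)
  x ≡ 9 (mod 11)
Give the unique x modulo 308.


Moduli 4, 7, 11 are pairwise coprime; by CRT there is a unique solution modulo M = 4 · 7 · 11 = 308.
Solve pairwise, accumulating the modulus:
  Start with x ≡ 1 (mod 4).
  Combine with x ≡ 4 (mod 7): since gcd(4, 7) = 1, we get a unique residue mod 28.
    Write x = 1 + 4·t and substitute into x ≡ 4 (mod 7): 4·t ≡ 4 − 1 = 3 (mod 7).
    The inverse of 4 mod 7 is 2 (since 4·2 = 8 = 1·7 + 1), so t ≡ 2·3 = 6 ≡ 6 (mod 7).
    Then x = 1 + 4·6 = 25, valid modulo lcm(4, 7) = 28: x ≡ 25 (mod 28).
  Combine with x ≡ 9 (mod 11): since gcd(28, 11) = 1, we get a unique residue mod 308.
    Write x = 25 + 28·t and substitute into x ≡ 9 (mod 11): 28·t ≡ 9 − 25 = -16 (mod 11).
    Reduce coefficients mod 11: 6·t ≡ 6 (mod 11).
    The inverse of 6 mod 11 is 2 (since 6·2 = 12 = 1·11 + 1), so t ≡ 2·6 = 12 ≡ 1 (mod 11).
    Then x = 25 + 28·1 = 53, valid modulo lcm(28, 11) = 308: x ≡ 53 (mod 308).
Verify: 53 mod 4 = 1 ✓, 53 mod 7 = 4 ✓, 53 mod 11 = 9 ✓.

x ≡ 53 (mod 308).


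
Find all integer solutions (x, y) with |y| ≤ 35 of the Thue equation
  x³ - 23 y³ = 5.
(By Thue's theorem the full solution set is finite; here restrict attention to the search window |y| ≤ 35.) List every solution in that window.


The equation is x³ - 23y³ = 5. For fixed y, x³ = 23·y³ + 5, so a solution requires the RHS to be a perfect cube.
Strategy: iterate y from -35 to 35, compute RHS = 23·y³ + 5, and check whether it is a (positive or negative) perfect cube.
Check small values of y:
  y = 0: RHS = 5 is not a perfect cube.
  y = 1: RHS = 28 is not a perfect cube.
  y = -1: RHS = -18 is not a perfect cube.
  y = 2: RHS = 189 is not a perfect cube.
  y = -2: RHS = -179 is not a perfect cube.
  y = 3: RHS = 626 is not a perfect cube.
  y = -3: RHS = -616 is not a perfect cube.
Continuing the search up to |y| = 35 finds no solutions either.
No (x, y) in the scanned range satisfies the equation.

No integer solutions with |y| ≤ 35.


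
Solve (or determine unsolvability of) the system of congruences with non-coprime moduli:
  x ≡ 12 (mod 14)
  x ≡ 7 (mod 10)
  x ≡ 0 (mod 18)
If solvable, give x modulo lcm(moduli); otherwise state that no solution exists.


Moduli 14, 10, 18 are not pairwise coprime, so CRT works modulo lcm(m_i) when all pairwise compatibility conditions hold.
Pairwise compatibility: gcd(m_i, m_j) must divide a_i - a_j for every pair.
Merge one congruence at a time:
  Start: x ≡ 12 (mod 14).
  Combine with x ≡ 7 (mod 10): gcd(14, 10) = 2, and 7 - 12 = -5 is NOT divisible by 2.
    ⇒ system is inconsistent (no integer solution).

No solution (the system is inconsistent).


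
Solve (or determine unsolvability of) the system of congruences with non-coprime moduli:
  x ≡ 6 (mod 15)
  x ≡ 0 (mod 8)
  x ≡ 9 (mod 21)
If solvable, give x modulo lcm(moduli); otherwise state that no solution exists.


Moduli 15, 8, 21 are not pairwise coprime, so CRT works modulo lcm(m_i) when all pairwise compatibility conditions hold.
Pairwise compatibility: gcd(m_i, m_j) must divide a_i - a_j for every pair.
Merge one congruence at a time:
  Start: x ≡ 6 (mod 15).
  Combine with x ≡ 0 (mod 8): gcd(15, 8) = 1; 0 - 6 = -6, which IS divisible by 1, so compatible.
    Write x = 6 + 15·t and substitute into x ≡ 0 (mod 8): 15·t ≡ 0 − 6 = -6 (mod 8).
    Reduce coefficients mod 8: 7·t ≡ 2 (mod 8).
    The inverse of 7 mod 8 is 7 (since 7·7 = 49 = 6·8 + 1), so t ≡ 7·2 = 14 ≡ 6 (mod 8).
    Then x = 6 + 15·6 = 96, valid modulo lcm(15, 8) = 120: x ≡ 96 (mod 120).
  Combine with x ≡ 9 (mod 21): gcd(120, 21) = 3; 9 - 96 = -87, which IS divisible by 3, so compatible.
    Write x = 96 + 120·t and substitute into x ≡ 9 (mod 21): 120·t ≡ 9 − 96 = -87 (mod 21).
    Divide the congruence (and modulus) by g = 3: 40·t ≡ -29 (mod 7).
    Reduce coefficients mod 7: 5·t ≡ 6 (mod 7).
    The inverse of 5 mod 7 is 3 (since 5·3 = 15 = 2·7 + 1), so t ≡ 3·6 = 18 ≡ 4 (mod 7).
    Then x = 96 + 120·4 = 576, valid modulo lcm(120, 21) = 840: x ≡ 576 (mod 840).
Verify: 576 mod 15 = 6, 576 mod 8 = 0, 576 mod 21 = 9.

x ≡ 576 (mod 840).


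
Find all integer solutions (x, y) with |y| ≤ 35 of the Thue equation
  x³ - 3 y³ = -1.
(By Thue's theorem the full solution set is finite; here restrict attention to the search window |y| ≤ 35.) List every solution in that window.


The equation is x³ - 3y³ = -1. For fixed y, x³ = 3·y³ − 1, so a solution requires the RHS to be a perfect cube.
Strategy: iterate y from -35 to 35, compute RHS = 3·y³ − 1, and check whether it is a (positive or negative) perfect cube.
Check small values of y:
  y = 0: RHS = -1 = (-1)³ ⇒ x = -1 works.
  y = 1: RHS = 2 is not a perfect cube.
  y = -1: RHS = -4 is not a perfect cube.
  y = 2: RHS = 23 is not a perfect cube.
  y = -2: RHS = -25 is not a perfect cube.
  y = 3: RHS = 80 is not a perfect cube.
  y = -3: RHS = -82 is not a perfect cube.
Continuing the search up to |y| = 35 finds no further solutions beyond those listed.
Collected solutions: (-1, 0).

Solutions (with |y| ≤ 35): (-1, 0).


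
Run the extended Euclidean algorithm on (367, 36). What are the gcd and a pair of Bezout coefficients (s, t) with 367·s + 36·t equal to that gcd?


Euclidean algorithm on (367, 36) — divide until remainder is 0:
  367 = 10 · 36 + 7
  36 = 5 · 7 + 1
  7 = 7 · 1 + 0
gcd(367, 36) = 1.
Track Bezout coefficients alongside the remainders: start with r₀ = 367 = a·1 + b·0 (s = 1, t = 0) and r₁ = 36 = a·0 + b·1 (s = 0, t = 1); each new remainder r_{k+1} = r_{k-1} − q_k·r_k inherits s_{k+1} = s_{k-1} − q_k·s_k, t_{k+1} = t_{k-1} − q_k·t_k, so r_k = a·s_k + b·t_k at every step:
  q = 10: r = 7, s = 1 − 10·0 = 1, t = 0 − 10·1 = -10  (check: 367·1 + 36·(-10) = 7)
  q = 5: r = 1, s = 0 − 5·1 = -5, t = 1 − 5·(-10) = 51  (check: 367·(-5) + 36·51 = 1)
The row with r = 1 (the gcd) gives the Bezout coefficients s = -5, t = 51.
Result: 367 · (-5) + 36 · (51) = 1.

gcd(367, 36) = 1; s = -5, t = 51 (check: 367·(-5) + 36·51 = 1).
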